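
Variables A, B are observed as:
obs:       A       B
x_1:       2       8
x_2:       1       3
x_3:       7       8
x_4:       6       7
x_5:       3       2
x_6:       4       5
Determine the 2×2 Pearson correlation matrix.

Step 1 — column means:
  mean(A) = (2 + 1 + 7 + 6 + 3 + 4) / 6 = 23/6 = 3.8333
  mean(B) = (8 + 3 + 8 + 7 + 2 + 5) / 6 = 33/6 = 5.5

Step 2 — sample variances and covariances s[i,j] = (1/(n-1)) · Σ_k (x_{k,i} - mean_i) · (x_{k,j} - mean_j), with n-1 = 5:
  s[A,A] = ((-1.8333)·(-1.8333) + (-2.8333)·(-2.8333) + (3.1667)·(3.1667) + (2.1667)·(2.1667) + (-0.8333)·(-0.8333) + (0.1667)·(0.1667)) / 5 = 26.8333/5 = 5.3667
  s[A,B] = ((-1.8333)·(2.5) + (-2.8333)·(-2.5) + (3.1667)·(2.5) + (2.1667)·(1.5) + (-0.8333)·(-3.5) + (0.1667)·(-0.5)) / 5 = 16.5/5 = 3.3
  s[B,B] = ((2.5)·(2.5) + (-2.5)·(-2.5) + (2.5)·(2.5) + (1.5)·(1.5) + (-3.5)·(-3.5) + (-0.5)·(-0.5)) / 5 = 33.5/5 = 6.7
  Sample standard deviations s_i = √(s[i,i]):
  s(A) = √(5.3667) = 2.3166
  s(B) = √(6.7) = 2.5884

Step 3 — r_{ij} = s_{ij} / (s_i · s_j):
  r[A,A] = 1 (diagonal).
  r[A,B] = 3.3 / (2.3166 · 2.5884) = 3.3 / 5.9964 = 0.5503
  r[B,B] = 1 (diagonal).

R is symmetric with unit diagonal. Assembling:

R = [[1, 0.5503],
 [0.5503, 1]]


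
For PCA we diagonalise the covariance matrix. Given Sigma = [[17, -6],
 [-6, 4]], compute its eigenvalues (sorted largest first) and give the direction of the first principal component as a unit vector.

Step 1 — characteristic polynomial of 2×2 Sigma:
  det(Sigma - λI) = λ² - trace · λ + det = 0.
  trace = 17 + 4 = 21, det = 17·4 - (-6)² = 32.
Step 2 — discriminant:
  Δ = trace² - 4·det = 441 - 128 = 313.
Step 3 — eigenvalues:
  λ = (trace ± √Δ)/2 = (21 ± 17.6918)/2,
  λ_1 = 19.3459,  λ_2 = 1.6541.

Step 4 — unit eigenvector for λ_1: solve (Sigma - λ_1 I)v = 0. First row:
  (17 - 19.3459)·v_x + (-6)·v_y = 0, i.e. (-2.3459)·v_x + (-6)·v_y = 0,
  so v ∝ (b, λ_1 - a) = (-6, 2.3459); multiply by -1 so the first entry is positive: u = (6, -2.3459).
  ||u|| = √((6)² + (-2.3459)²) = √(41.5033) ≈ 6.4423,
  v_1 = u/||u|| ≈ (0.9313, -0.3641) (||v_1|| = 1).

λ_1 = 19.3459,  λ_2 = 1.6541;  v_1 ≈ (0.9313, -0.3641)


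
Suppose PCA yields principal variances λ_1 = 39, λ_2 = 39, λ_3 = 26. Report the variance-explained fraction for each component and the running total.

Step 1 — total variance = trace(Sigma) = Σ λ_i = 39 + 39 + 26 = 104.

Step 2 — fraction explained by component i = λ_i / Σ λ:
  PC1: 39/104 = 0.375
  PC2: 39/104 = 0.375
  PC3: 26/104 = 0.25

Step 3 — cumulative fraction after k components = (λ_1 + ... + λ_k) / Σ λ:
  k = 1: 39/104 = 0.375
  k = 2: (39 + 39)/104 = 78/104 = 0.75
  k = 3: (39 + 39 + 26)/104 = 104/104 = 1

Summary (fraction, with percent):

explained: PC1 0.375 (37.5%), PC2 0.375 (37.5%), PC3 0.25 (25%);  cumulative: 0.375, 0.75, 1


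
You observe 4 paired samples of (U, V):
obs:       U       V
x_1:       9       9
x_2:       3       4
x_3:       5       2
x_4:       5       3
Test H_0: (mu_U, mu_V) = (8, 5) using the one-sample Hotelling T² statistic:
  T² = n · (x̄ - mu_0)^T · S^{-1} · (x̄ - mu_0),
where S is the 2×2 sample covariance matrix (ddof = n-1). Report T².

Step 1 — sample mean vector:
  mean(U) = (9 + 3 + 5 + 5) / 4 = 22/4 = 5.5
  mean(V) = (9 + 4 + 2 + 3) / 4 = 18/4 = 4.5
  x̄ = (5.5, 4.5),  deviation x̄ - mu_0 = (5.5, 4.5) - (8, 5) = (-2.5, -0.5).

Step 2 — sample covariance matrix, S[i,j] = (1/(n-1)) · Σ_k (x_{k,i} - mean_i) · (x_{k,j} - mean_j), divisor n-1 = 3:
  S[U,U] = ((3.5)·(3.5) + (-2.5)·(-2.5) + (-0.5)·(-0.5) + (-0.5)·(-0.5)) / 3 = 19/3 = 6.3333
  S[U,V] = ((3.5)·(4.5) + (-2.5)·(-0.5) + (-0.5)·(-2.5) + (-0.5)·(-1.5)) / 3 = 19/3 = 6.3333
  S[V,V] = ((4.5)·(4.5) + (-0.5)·(-0.5) + (-2.5)·(-2.5) + (-1.5)·(-1.5)) / 3 = 29/3 = 9.6667
  S = [[6.3333, 6.3333],
 [6.3333, 9.6667]].

Step 3 — invert S. det(S) = 6.3333·9.6667 - (6.3333)² = 21.1111.
  S^{-1} = (1/det) · [[d, -b], [-b, a]] = [[0.4579, -0.3],
 [-0.3, 0.3]].

Step 4 — quadratic form (x̄ - mu_0)^T · S^{-1} · (x̄ - mu_0):
  S^{-1} · (x̄ - mu_0) = (-0.9947, 0.6),
  (x̄ - mu_0)^T · [...] = (-2.5)·(-0.9947) + (-0.5)·(0.6) = 2.1868.

Step 5 — scale by n: T² = 4 · 2.1868 = 8.7474.

T² ≈ 8.7474


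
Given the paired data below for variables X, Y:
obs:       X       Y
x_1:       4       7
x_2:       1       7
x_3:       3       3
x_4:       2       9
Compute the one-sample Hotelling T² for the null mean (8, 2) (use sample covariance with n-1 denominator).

Step 1 — sample mean vector:
  mean(X) = (4 + 1 + 3 + 2) / 4 = 10/4 = 2.5
  mean(Y) = (7 + 7 + 3 + 9) / 4 = 26/4 = 6.5
  x̄ = (2.5, 6.5),  deviation x̄ - mu_0 = (2.5, 6.5) - (8, 2) = (-5.5, 4.5).

Step 2 — sample covariance matrix, S[i,j] = (1/(n-1)) · Σ_k (x_{k,i} - mean_i) · (x_{k,j} - mean_j), divisor n-1 = 3:
  S[X,X] = ((1.5)·(1.5) + (-1.5)·(-1.5) + (0.5)·(0.5) + (-0.5)·(-0.5)) / 3 = 5/3 = 1.6667
  S[X,Y] = ((1.5)·(0.5) + (-1.5)·(0.5) + (0.5)·(-3.5) + (-0.5)·(2.5)) / 3 = -3/3 = -1
  S[Y,Y] = ((0.5)·(0.5) + (0.5)·(0.5) + (-3.5)·(-3.5) + (2.5)·(2.5)) / 3 = 19/3 = 6.3333
  S = [[1.6667, -1],
 [-1, 6.3333]].

Step 3 — invert S. det(S) = 1.6667·6.3333 - (-1)² = 9.5556.
  S^{-1} = (1/det) · [[d, -b], [-b, a]] = [[0.6628, 0.1047],
 [0.1047, 0.1744]].

Step 4 — quadratic form (x̄ - mu_0)^T · S^{-1} · (x̄ - mu_0):
  S^{-1} · (x̄ - mu_0) = (-3.1744, 0.2093),
  (x̄ - mu_0)^T · [...] = (-5.5)·(-3.1744) + (4.5)·(0.2093) = 18.4012.

Step 5 — scale by n: T² = 4 · 18.4012 = 73.6047.

T² ≈ 73.6047


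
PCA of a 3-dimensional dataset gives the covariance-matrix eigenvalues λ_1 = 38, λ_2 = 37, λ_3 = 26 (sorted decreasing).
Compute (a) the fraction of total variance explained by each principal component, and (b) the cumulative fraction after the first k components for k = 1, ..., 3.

Step 1 — total variance = trace(Sigma) = Σ λ_i = 38 + 37 + 26 = 101.

Step 2 — fraction explained by component i = λ_i / Σ λ:
  PC1: 38/101 = 0.3762
  PC2: 37/101 = 0.3663
  PC3: 26/101 = 0.2574

Step 3 — cumulative fraction after k components = (λ_1 + ... + λ_k) / Σ λ:
  k = 1: 38/101 = 0.3762
  k = 2: (38 + 37)/101 = 75/101 = 0.7426
  k = 3: (38 + 37 + 26)/101 = 101/101 = 1

Summary (fraction, with percent):

explained: PC1 0.3762 (37.62%), PC2 0.3663 (36.63%), PC3 0.2574 (25.74%);  cumulative: 0.3762, 0.7426, 1


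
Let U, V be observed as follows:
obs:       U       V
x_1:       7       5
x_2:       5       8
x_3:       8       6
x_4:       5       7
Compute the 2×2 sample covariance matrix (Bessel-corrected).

Step 1 — column means:
  mean(U) = (7 + 5 + 8 + 5) / 4 = 25/4 = 6.25
  mean(V) = (5 + 8 + 6 + 7) / 4 = 26/4 = 6.5

Step 2 — sample covariance S[i,j] = (1/(n-1)) · Σ_k (x_{k,i} - mean_i) · (x_{k,j} - mean_j), with n-1 = 3.
  S[U,U] = ((0.75)·(0.75) + (-1.25)·(-1.25) + (1.75)·(1.75) + (-1.25)·(-1.25)) / 3 = 6.75/3 = 2.25
  S[U,V] = ((0.75)·(-1.5) + (-1.25)·(1.5) + (1.75)·(-0.5) + (-1.25)·(0.5)) / 3 = -4.5/3 = -1.5
  S[V,V] = ((-1.5)·(-1.5) + (1.5)·(1.5) + (-0.5)·(-0.5) + (0.5)·(0.5)) / 3 = 5/3 = 1.6667

S is symmetric (S[j,i] = S[i,j]). Assembling:

S = [[2.25, -1.5],
 [-1.5, 1.6667]]


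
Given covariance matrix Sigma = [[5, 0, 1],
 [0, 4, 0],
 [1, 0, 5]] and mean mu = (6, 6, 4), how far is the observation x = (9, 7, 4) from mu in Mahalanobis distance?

Step 1 — centre the observation: (x - mu) = (3, 1, 0).

Step 2 — invert Sigma (cofactor / det for 3×3, or solve directly):
  Sigma^{-1} = [[0.2083, 0, -0.0417],
 [0, 0.25, 0],
 [-0.0417, 0, 0.2083]].

Step 3 — form the quadratic (x - mu)^T · Sigma^{-1} · (x - mu):
  Sigma^{-1} · (x - mu) = (0.625, 0.25, -0.125).
  (x - mu)^T · [Sigma^{-1} · (x - mu)] = (3)·(0.625) + (1)·(0.25) + (0)·(-0.125) = 2.125.

Step 4 — take square root: d = √(2.125) ≈ 1.4577.

d(x, mu) = √(2.125) ≈ 1.4577


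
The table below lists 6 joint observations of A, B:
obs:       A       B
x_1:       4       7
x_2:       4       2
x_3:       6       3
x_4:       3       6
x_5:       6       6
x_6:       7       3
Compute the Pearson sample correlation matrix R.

Step 1 — column means:
  mean(A) = (4 + 4 + 6 + 3 + 6 + 7) / 6 = 30/6 = 5
  mean(B) = (7 + 2 + 3 + 6 + 6 + 3) / 6 = 27/6 = 4.5

Step 2 — sample variances and covariances s[i,j] = (1/(n-1)) · Σ_k (x_{k,i} - mean_i) · (x_{k,j} - mean_j), with n-1 = 5:
  s[A,A] = ((-1)·(-1) + (-1)·(-1) + (1)·(1) + (-2)·(-2) + (1)·(1) + (2)·(2)) / 5 = 12/5 = 2.4
  s[A,B] = ((-1)·(2.5) + (-1)·(-2.5) + (1)·(-1.5) + (-2)·(1.5) + (1)·(1.5) + (2)·(-1.5)) / 5 = -6/5 = -1.2
  s[B,B] = ((2.5)·(2.5) + (-2.5)·(-2.5) + (-1.5)·(-1.5) + (1.5)·(1.5) + (1.5)·(1.5) + (-1.5)·(-1.5)) / 5 = 21.5/5 = 4.3
  Sample standard deviations s_i = √(s[i,i]):
  s(A) = √(2.4) = 1.5492
  s(B) = √(4.3) = 2.0736

Step 3 — r_{ij} = s_{ij} / (s_i · s_j):
  r[A,A] = 1 (diagonal).
  r[A,B] = -1.2 / (1.5492 · 2.0736) = -1.2 / 3.2125 = -0.3735
  r[B,B] = 1 (diagonal).

R is symmetric with unit diagonal. Assembling:

R = [[1, -0.3735],
 [-0.3735, 1]]


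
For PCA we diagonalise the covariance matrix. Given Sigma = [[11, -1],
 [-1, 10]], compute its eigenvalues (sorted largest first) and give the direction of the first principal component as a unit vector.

Step 1 — characteristic polynomial of 2×2 Sigma:
  det(Sigma - λI) = λ² - trace · λ + det = 0.
  trace = 11 + 10 = 21, det = 11·10 - (-1)² = 109.
Step 2 — discriminant:
  Δ = trace² - 4·det = 441 - 436 = 5.
Step 3 — eigenvalues:
  λ = (trace ± √Δ)/2 = (21 ± 2.2361)/2,
  λ_1 = 11.618,  λ_2 = 9.382.

Step 4 — unit eigenvector for λ_1: solve (Sigma - λ_1 I)v = 0. First row:
  (11 - 11.618)·v_x + (-1)·v_y = 0, i.e. (-0.618)·v_x + (-1)·v_y = 0,
  so v ∝ (b, λ_1 - a) = (-1, 0.618); multiply by -1 so the first entry is positive: u = (1, -0.618).
  ||u|| = √((1)² + (-0.618)²) = √(1.382) ≈ 1.1756,
  v_1 = u/||u|| ≈ (0.8507, -0.5257) (||v_1|| = 1).

λ_1 = 11.618,  λ_2 = 9.382;  v_1 ≈ (0.8507, -0.5257)


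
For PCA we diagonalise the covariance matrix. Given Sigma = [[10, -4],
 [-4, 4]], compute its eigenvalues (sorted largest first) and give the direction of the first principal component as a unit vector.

Step 1 — characteristic polynomial of 2×2 Sigma:
  det(Sigma - λI) = λ² - trace · λ + det = 0.
  trace = 10 + 4 = 14, det = 10·4 - (-4)² = 24.
Step 2 — discriminant:
  Δ = trace² - 4·det = 196 - 96 = 100.
Step 3 — eigenvalues:
  λ = (trace ± √Δ)/2 = (14 ± 10)/2,
  λ_1 = 12,  λ_2 = 2.

Step 4 — unit eigenvector for λ_1: solve (Sigma - λ_1 I)v = 0. First row:
  (10 - 12)·v_x + (-4)·v_y = 0, i.e. (-2)·v_x + (-4)·v_y = 0,
  so v ∝ (b, λ_1 - a) = (-4, 2); multiply by -1 so the first entry is positive: u = (4, -2).
  ||u|| = √((4)² + (-2)²) = √(20) ≈ 4.4721,
  v_1 = u/||u|| ≈ (0.8944, -0.4472) (||v_1|| = 1).

λ_1 = 12,  λ_2 = 2;  v_1 ≈ (0.8944, -0.4472)


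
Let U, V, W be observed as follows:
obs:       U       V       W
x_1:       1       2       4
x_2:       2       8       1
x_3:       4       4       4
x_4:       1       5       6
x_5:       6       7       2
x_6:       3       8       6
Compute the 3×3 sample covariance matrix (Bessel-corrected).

Step 1 — column means:
  mean(U) = (1 + 2 + 4 + 1 + 6 + 3) / 6 = 17/6 = 2.8333
  mean(V) = (2 + 8 + 4 + 5 + 7 + 8) / 6 = 34/6 = 5.6667
  mean(W) = (4 + 1 + 4 + 6 + 2 + 6) / 6 = 23/6 = 3.8333

Step 2 — sample covariance S[i,j] = (1/(n-1)) · Σ_k (x_{k,i} - mean_i) · (x_{k,j} - mean_j), with n-1 = 5.
  S[U,U] = ((-1.8333)·(-1.8333) + (-0.8333)·(-0.8333) + (1.1667)·(1.1667) + (-1.8333)·(-1.8333) + (3.1667)·(3.1667) + (0.1667)·(0.1667)) / 5 = 18.8333/5 = 3.7667
  S[U,V] = ((-1.8333)·(-3.6667) + (-0.8333)·(2.3333) + (1.1667)·(-1.6667) + (-1.8333)·(-0.6667) + (3.1667)·(1.3333) + (0.1667)·(2.3333)) / 5 = 8.6667/5 = 1.7333
  S[U,W] = ((-1.8333)·(0.1667) + (-0.8333)·(-2.8333) + (1.1667)·(0.1667) + (-1.8333)·(2.1667) + (3.1667)·(-1.8333) + (0.1667)·(2.1667)) / 5 = -7.1667/5 = -1.4333
  S[V,V] = ((-3.6667)·(-3.6667) + (2.3333)·(2.3333) + (-1.6667)·(-1.6667) + (-0.6667)·(-0.6667) + (1.3333)·(1.3333) + (2.3333)·(2.3333)) / 5 = 29.3333/5 = 5.8667
  S[V,W] = ((-3.6667)·(0.1667) + (2.3333)·(-2.8333) + (-1.6667)·(0.1667) + (-0.6667)·(2.1667) + (1.3333)·(-1.8333) + (2.3333)·(2.1667)) / 5 = -6.3333/5 = -1.2667
  S[W,W] = ((0.1667)·(0.1667) + (-2.8333)·(-2.8333) + (0.1667)·(0.1667) + (2.1667)·(2.1667) + (-1.8333)·(-1.8333) + (2.1667)·(2.1667)) / 5 = 20.8333/5 = 4.1667

S is symmetric (S[j,i] = S[i,j]). Assembling:

S = [[3.7667, 1.7333, -1.4333],
 [1.7333, 5.8667, -1.2667],
 [-1.4333, -1.2667, 4.1667]]


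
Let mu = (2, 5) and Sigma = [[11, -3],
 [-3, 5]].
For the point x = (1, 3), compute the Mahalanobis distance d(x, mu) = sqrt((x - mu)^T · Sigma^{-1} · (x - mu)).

Step 1 — centre the observation: (x - mu) = (-1, -2).

Step 2 — invert Sigma. det(Sigma) = 11·5 - (-3)² = 46.
  Sigma^{-1} = (1/det) · [[d, -b], [-b, a]] = [[0.1087, 0.0652],
 [0.0652, 0.2391]].

Step 3 — form the quadratic (x - mu)^T · Sigma^{-1} · (x - mu):
  Sigma^{-1} · (x - mu) = (-0.2391, -0.5435).
  (x - mu)^T · [Sigma^{-1} · (x - mu)] = (-1)·(-0.2391) + (-2)·(-0.5435) = 1.3261.

Step 4 — take square root: d = √(1.3261) ≈ 1.1516.

d(x, mu) = √(1.3261) ≈ 1.1516


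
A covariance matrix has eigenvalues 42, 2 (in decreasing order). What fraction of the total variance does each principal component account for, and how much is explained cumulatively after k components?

Step 1 — total variance = trace(Sigma) = Σ λ_i = 42 + 2 = 44.

Step 2 — fraction explained by component i = λ_i / Σ λ:
  PC1: 42/44 = 0.9545
  PC2: 2/44 = 0.0455

Step 3 — cumulative fraction after k components = (λ_1 + ... + λ_k) / Σ λ:
  k = 1: 42/44 = 0.9545
  k = 2: (42 + 2)/44 = 44/44 = 1

Summary (fraction, with percent):

explained: PC1 0.9545 (95.45%), PC2 0.0455 (4.55%);  cumulative: 0.9545, 1


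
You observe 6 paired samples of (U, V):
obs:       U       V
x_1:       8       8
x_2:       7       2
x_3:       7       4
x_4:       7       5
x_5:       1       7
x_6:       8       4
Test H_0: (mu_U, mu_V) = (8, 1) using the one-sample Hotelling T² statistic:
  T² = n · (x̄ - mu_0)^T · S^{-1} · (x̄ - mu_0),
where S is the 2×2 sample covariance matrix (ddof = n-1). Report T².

Step 1 — sample mean vector:
  mean(U) = (8 + 7 + 7 + 7 + 1 + 8) / 6 = 38/6 = 6.3333
  mean(V) = (8 + 2 + 4 + 5 + 7 + 4) / 6 = 30/6 = 5
  x̄ = (6.3333, 5),  deviation x̄ - mu_0 = (6.3333, 5) - (8, 1) = (-1.6667, 4).

Step 2 — sample covariance matrix, S[i,j] = (1/(n-1)) · Σ_k (x_{k,i} - mean_i) · (x_{k,j} - mean_j), divisor n-1 = 5:
  S[U,U] = ((1.6667)·(1.6667) + (0.6667)·(0.6667) + (0.6667)·(0.6667) + (0.6667)·(0.6667) + (-5.3333)·(-5.3333) + (1.6667)·(1.6667)) / 5 = 35.3333/5 = 7.0667
  S[U,V] = ((1.6667)·(3) + (0.6667)·(-3) + (0.6667)·(-1) + (0.6667)·(0) + (-5.3333)·(2) + (1.6667)·(-1)) / 5 = -10/5 = -2
  S[V,V] = ((3)·(3) + (-3)·(-3) + (-1)·(-1) + (0)·(0) + (2)·(2) + (-1)·(-1)) / 5 = 24/5 = 4.8
  S = [[7.0667, -2],
 [-2, 4.8]].

Step 3 — invert S. det(S) = 7.0667·4.8 - (-2)² = 29.92.
  S^{-1} = (1/det) · [[d, -b], [-b, a]] = [[0.1604, 0.0668],
 [0.0668, 0.2362]].

Step 4 — quadratic form (x̄ - mu_0)^T · S^{-1} · (x̄ - mu_0):
  S^{-1} · (x̄ - mu_0) = (0, 0.8333),
  (x̄ - mu_0)^T · [...] = (-1.6667)·(0) + (4)·(0.8333) = 3.3333.

Step 5 — scale by n: T² = 6 · 3.3333 = 20.

T² ≈ 20


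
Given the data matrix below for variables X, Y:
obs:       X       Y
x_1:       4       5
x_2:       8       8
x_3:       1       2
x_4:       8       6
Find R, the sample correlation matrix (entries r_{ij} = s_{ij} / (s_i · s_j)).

Step 1 — column means:
  mean(X) = (4 + 8 + 1 + 8) / 4 = 21/4 = 5.25
  mean(Y) = (5 + 8 + 2 + 6) / 4 = 21/4 = 5.25

Step 2 — sample variances and covariances s[i,j] = (1/(n-1)) · Σ_k (x_{k,i} - mean_i) · (x_{k,j} - mean_j), with n-1 = 3:
  s[X,X] = ((-1.25)·(-1.25) + (2.75)·(2.75) + (-4.25)·(-4.25) + (2.75)·(2.75)) / 3 = 34.75/3 = 11.5833
  s[X,Y] = ((-1.25)·(-0.25) + (2.75)·(2.75) + (-4.25)·(-3.25) + (2.75)·(0.75)) / 3 = 23.75/3 = 7.9167
  s[Y,Y] = ((-0.25)·(-0.25) + (2.75)·(2.75) + (-3.25)·(-3.25) + (0.75)·(0.75)) / 3 = 18.75/3 = 6.25
  Sample standard deviations s_i = √(s[i,i]):
  s(X) = √(11.5833) = 3.4034
  s(Y) = √(6.25) = 2.5

Step 3 — r_{ij} = s_{ij} / (s_i · s_j):
  r[X,X] = 1 (diagonal).
  r[X,Y] = 7.9167 / (3.4034 · 2.5) = 7.9167 / 8.5086 = 0.9304
  r[Y,Y] = 1 (diagonal).

R is symmetric with unit diagonal. Assembling:

R = [[1, 0.9304],
 [0.9304, 1]]


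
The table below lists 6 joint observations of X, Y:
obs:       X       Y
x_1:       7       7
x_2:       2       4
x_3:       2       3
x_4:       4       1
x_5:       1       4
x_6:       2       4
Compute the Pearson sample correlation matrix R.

Step 1 — column means:
  mean(X) = (7 + 2 + 2 + 4 + 1 + 2) / 6 = 18/6 = 3
  mean(Y) = (7 + 4 + 3 + 1 + 4 + 4) / 6 = 23/6 = 3.8333

Step 2 — sample variances and covariances s[i,j] = (1/(n-1)) · Σ_k (x_{k,i} - mean_i) · (x_{k,j} - mean_j), with n-1 = 5:
  s[X,X] = ((4)·(4) + (-1)·(-1) + (-1)·(-1) + (1)·(1) + (-2)·(-2) + (-1)·(-1)) / 5 = 24/5 = 4.8
  s[X,Y] = ((4)·(3.1667) + (-1)·(0.1667) + (-1)·(-0.8333) + (1)·(-2.8333) + (-2)·(0.1667) + (-1)·(0.1667)) / 5 = 10/5 = 2
  s[Y,Y] = ((3.1667)·(3.1667) + (0.1667)·(0.1667) + (-0.8333)·(-0.8333) + (-2.8333)·(-2.8333) + (0.1667)·(0.1667) + (0.1667)·(0.1667)) / 5 = 18.8333/5 = 3.7667
  Sample standard deviations s_i = √(s[i,i]):
  s(X) = √(4.8) = 2.1909
  s(Y) = √(3.7667) = 1.9408

Step 3 — r_{ij} = s_{ij} / (s_i · s_j):
  r[X,X] = 1 (diagonal).
  r[X,Y] = 2 / (2.1909 · 1.9408) = 2 / 4.2521 = 0.4704
  r[Y,Y] = 1 (diagonal).

R is symmetric with unit diagonal. Assembling:

R = [[1, 0.4704],
 [0.4704, 1]]


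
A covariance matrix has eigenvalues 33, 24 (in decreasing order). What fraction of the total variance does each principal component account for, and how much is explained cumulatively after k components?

Step 1 — total variance = trace(Sigma) = Σ λ_i = 33 + 24 = 57.

Step 2 — fraction explained by component i = λ_i / Σ λ:
  PC1: 33/57 = 0.5789
  PC2: 24/57 = 0.4211

Step 3 — cumulative fraction after k components = (λ_1 + ... + λ_k) / Σ λ:
  k = 1: 33/57 = 0.5789
  k = 2: (33 + 24)/57 = 57/57 = 1

Summary (fraction, with percent):

explained: PC1 0.5789 (57.89%), PC2 0.4211 (42.11%);  cumulative: 0.5789, 1


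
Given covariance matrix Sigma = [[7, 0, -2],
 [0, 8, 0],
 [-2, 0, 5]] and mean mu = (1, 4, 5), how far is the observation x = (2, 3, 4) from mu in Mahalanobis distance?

Step 1 — centre the observation: (x - mu) = (1, -1, -1).

Step 2 — invert Sigma (cofactor / det for 3×3, or solve directly):
  Sigma^{-1} = [[0.1613, 0, 0.0645],
 [0, 0.125, 0],
 [0.0645, 0, 0.2258]].

Step 3 — form the quadratic (x - mu)^T · Sigma^{-1} · (x - mu):
  Sigma^{-1} · (x - mu) = (0.0968, -0.125, -0.1613).
  (x - mu)^T · [Sigma^{-1} · (x - mu)] = (1)·(0.0968) + (-1)·(-0.125) + (-1)·(-0.1613) = 0.3831.

Step 4 — take square root: d = √(0.3831) ≈ 0.6189.

d(x, mu) = √(0.3831) ≈ 0.6189


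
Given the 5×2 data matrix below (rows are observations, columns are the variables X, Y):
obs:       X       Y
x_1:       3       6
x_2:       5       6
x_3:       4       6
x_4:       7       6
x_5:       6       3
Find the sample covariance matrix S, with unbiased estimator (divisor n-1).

Step 1 — column means:
  mean(X) = (3 + 5 + 4 + 7 + 6) / 5 = 25/5 = 5
  mean(Y) = (6 + 6 + 6 + 6 + 3) / 5 = 27/5 = 5.4

Step 2 — sample covariance S[i,j] = (1/(n-1)) · Σ_k (x_{k,i} - mean_i) · (x_{k,j} - mean_j), with n-1 = 4.
  S[X,X] = ((-2)·(-2) + (0)·(0) + (-1)·(-1) + (2)·(2) + (1)·(1)) / 4 = 10/4 = 2.5
  S[X,Y] = ((-2)·(0.6) + (0)·(0.6) + (-1)·(0.6) + (2)·(0.6) + (1)·(-2.4)) / 4 = -3/4 = -0.75
  S[Y,Y] = ((0.6)·(0.6) + (0.6)·(0.6) + (0.6)·(0.6) + (0.6)·(0.6) + (-2.4)·(-2.4)) / 4 = 7.2/4 = 1.8

S is symmetric (S[j,i] = S[i,j]). Assembling:

S = [[2.5, -0.75],
 [-0.75, 1.8]]


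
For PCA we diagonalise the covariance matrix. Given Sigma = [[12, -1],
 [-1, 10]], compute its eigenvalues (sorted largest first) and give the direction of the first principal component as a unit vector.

Step 1 — characteristic polynomial of 2×2 Sigma:
  det(Sigma - λI) = λ² - trace · λ + det = 0.
  trace = 12 + 10 = 22, det = 12·10 - (-1)² = 119.
Step 2 — discriminant:
  Δ = trace² - 4·det = 484 - 476 = 8.
Step 3 — eigenvalues:
  λ = (trace ± √Δ)/2 = (22 ± 2.8284)/2,
  λ_1 = 12.4142,  λ_2 = 9.5858.

Step 4 — unit eigenvector for λ_1: solve (Sigma - λ_1 I)v = 0. First row:
  (12 - 12.4142)·v_x + (-1)·v_y = 0, i.e. (-0.4142)·v_x + (-1)·v_y = 0,
  so v ∝ (b, λ_1 - a) = (-1, 0.4142); multiply by -1 so the first entry is positive: u = (1, -0.4142).
  ||u|| = √((1)² + (-0.4142)²) = √(1.1716) ≈ 1.0824,
  v_1 = u/||u|| ≈ (0.9239, -0.3827) (||v_1|| = 1).

λ_1 = 12.4142,  λ_2 = 9.5858;  v_1 ≈ (0.9239, -0.3827)


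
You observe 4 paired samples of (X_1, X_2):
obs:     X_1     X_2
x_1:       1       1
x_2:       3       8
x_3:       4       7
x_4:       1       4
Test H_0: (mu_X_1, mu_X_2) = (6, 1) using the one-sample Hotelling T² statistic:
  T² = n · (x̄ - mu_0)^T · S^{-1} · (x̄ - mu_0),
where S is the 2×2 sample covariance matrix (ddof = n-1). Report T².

Step 1 — sample mean vector:
  mean(X_1) = (1 + 3 + 4 + 1) / 4 = 9/4 = 2.25
  mean(X_2) = (1 + 8 + 7 + 4) / 4 = 20/4 = 5
  x̄ = (2.25, 5),  deviation x̄ - mu_0 = (2.25, 5) - (6, 1) = (-3.75, 4).

Step 2 — sample covariance matrix, S[i,j] = (1/(n-1)) · Σ_k (x_{k,i} - mean_i) · (x_{k,j} - mean_j), divisor n-1 = 3:
  S[X_1,X_1] = ((-1.25)·(-1.25) + (0.75)·(0.75) + (1.75)·(1.75) + (-1.25)·(-1.25)) / 3 = 6.75/3 = 2.25
  S[X_1,X_2] = ((-1.25)·(-4) + (0.75)·(3) + (1.75)·(2) + (-1.25)·(-1)) / 3 = 12/3 = 4
  S[X_2,X_2] = ((-4)·(-4) + (3)·(3) + (2)·(2) + (-1)·(-1)) / 3 = 30/3 = 10
  S = [[2.25, 4],
 [4, 10]].

Step 3 — invert S. det(S) = 2.25·10 - (4)² = 6.5.
  S^{-1} = (1/det) · [[d, -b], [-b, a]] = [[1.5385, -0.6154],
 [-0.6154, 0.3462]].

Step 4 — quadratic form (x̄ - mu_0)^T · S^{-1} · (x̄ - mu_0):
  S^{-1} · (x̄ - mu_0) = (-8.2308, 3.6923),
  (x̄ - mu_0)^T · [...] = (-3.75)·(-8.2308) + (4)·(3.6923) = 45.6346.

Step 5 — scale by n: T² = 4 · 45.6346 = 182.5385.

T² ≈ 182.5385


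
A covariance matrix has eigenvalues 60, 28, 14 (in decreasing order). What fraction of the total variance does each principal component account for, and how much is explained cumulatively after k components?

Step 1 — total variance = trace(Sigma) = Σ λ_i = 60 + 28 + 14 = 102.

Step 2 — fraction explained by component i = λ_i / Σ λ:
  PC1: 60/102 = 0.5882
  PC2: 28/102 = 0.2745
  PC3: 14/102 = 0.1373

Step 3 — cumulative fraction after k components = (λ_1 + ... + λ_k) / Σ λ:
  k = 1: 60/102 = 0.5882
  k = 2: (60 + 28)/102 = 88/102 = 0.8627
  k = 3: (60 + 28 + 14)/102 = 102/102 = 1

Summary (fraction, with percent):

explained: PC1 0.5882 (58.82%), PC2 0.2745 (27.45%), PC3 0.1373 (13.73%);  cumulative: 0.5882, 0.8627, 1


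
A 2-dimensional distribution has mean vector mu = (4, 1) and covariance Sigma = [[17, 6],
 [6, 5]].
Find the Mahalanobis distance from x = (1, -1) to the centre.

Step 1 — centre the observation: (x - mu) = (-3, -2).

Step 2 — invert Sigma. det(Sigma) = 17·5 - (6)² = 49.
  Sigma^{-1} = (1/det) · [[d, -b], [-b, a]] = [[0.102, -0.1224],
 [-0.1224, 0.3469]].

Step 3 — form the quadratic (x - mu)^T · Sigma^{-1} · (x - mu):
  Sigma^{-1} · (x - mu) = (-0.0612, -0.3265).
  (x - mu)^T · [Sigma^{-1} · (x - mu)] = (-3)·(-0.0612) + (-2)·(-0.3265) = 0.8367.

Step 4 — take square root: d = √(0.8367) ≈ 0.9147.

d(x, mu) = √(0.8367) ≈ 0.9147


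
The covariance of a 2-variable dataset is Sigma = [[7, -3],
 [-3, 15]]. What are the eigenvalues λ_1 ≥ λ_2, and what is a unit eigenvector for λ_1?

Step 1 — characteristic polynomial of 2×2 Sigma:
  det(Sigma - λI) = λ² - trace · λ + det = 0.
  trace = 7 + 15 = 22, det = 7·15 - (-3)² = 96.
Step 2 — discriminant:
  Δ = trace² - 4·det = 484 - 384 = 100.
Step 3 — eigenvalues:
  λ = (trace ± √Δ)/2 = (22 ± 10)/2,
  λ_1 = 16,  λ_2 = 6.

Step 4 — unit eigenvector for λ_1: solve (Sigma - λ_1 I)v = 0. First row:
  (7 - 16)·v_x + (-3)·v_y = 0, i.e. (-9)·v_x + (-3)·v_y = 0,
  so v ∝ (b, λ_1 - a) = (-3, 9); multiply by -1 so the first entry is positive: u = (3, -9).
  ||u|| = √((3)² + (-9)²) = √(90) ≈ 9.4868,
  v_1 = u/||u|| ≈ (0.3162, -0.9487) (||v_1|| = 1).

λ_1 = 16,  λ_2 = 6;  v_1 ≈ (0.3162, -0.9487)


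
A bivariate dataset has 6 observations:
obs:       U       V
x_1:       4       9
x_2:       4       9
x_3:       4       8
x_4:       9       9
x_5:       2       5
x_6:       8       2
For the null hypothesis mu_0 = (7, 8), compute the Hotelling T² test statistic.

Step 1 — sample mean vector:
  mean(U) = (4 + 4 + 4 + 9 + 2 + 8) / 6 = 31/6 = 5.1667
  mean(V) = (9 + 9 + 8 + 9 + 5 + 2) / 6 = 42/6 = 7
  x̄ = (5.1667, 7),  deviation x̄ - mu_0 = (5.1667, 7) - (7, 8) = (-1.8333, -1).

Step 2 — sample covariance matrix, S[i,j] = (1/(n-1)) · Σ_k (x_{k,i} - mean_i) · (x_{k,j} - mean_j), divisor n-1 = 5:
  S[U,U] = ((-1.1667)·(-1.1667) + (-1.1667)·(-1.1667) + (-1.1667)·(-1.1667) + (3.8333)·(3.8333) + (-3.1667)·(-3.1667) + (2.8333)·(2.8333)) / 5 = 36.8333/5 = 7.3667
  S[U,V] = ((-1.1667)·(2) + (-1.1667)·(2) + (-1.1667)·(1) + (3.8333)·(2) + (-3.1667)·(-2) + (2.8333)·(-5)) / 5 = -6/5 = -1.2
  S[V,V] = ((2)·(2) + (2)·(2) + (1)·(1) + (2)·(2) + (-2)·(-2) + (-5)·(-5)) / 5 = 42/5 = 8.4
  S = [[7.3667, -1.2],
 [-1.2, 8.4]].

Step 3 — invert S. det(S) = 7.3667·8.4 - (-1.2)² = 60.44.
  S^{-1} = (1/det) · [[d, -b], [-b, a]] = [[0.139, 0.0199],
 [0.0199, 0.1219]].

Step 4 — quadratic form (x̄ - mu_0)^T · S^{-1} · (x̄ - mu_0):
  S^{-1} · (x̄ - mu_0) = (-0.2747, -0.1583),
  (x̄ - mu_0)^T · [...] = (-1.8333)·(-0.2747) + (-1)·(-0.1583) = 0.6618.

Step 5 — scale by n: T² = 6 · 0.6618 = 3.9709.

T² ≈ 3.9709


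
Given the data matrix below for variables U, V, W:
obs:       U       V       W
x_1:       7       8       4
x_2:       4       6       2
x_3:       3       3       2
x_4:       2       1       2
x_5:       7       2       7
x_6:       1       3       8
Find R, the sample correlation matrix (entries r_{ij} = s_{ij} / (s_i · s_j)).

Step 1 — column means:
  mean(U) = (7 + 4 + 3 + 2 + 7 + 1) / 6 = 24/6 = 4
  mean(V) = (8 + 6 + 3 + 1 + 2 + 3) / 6 = 23/6 = 3.8333
  mean(W) = (4 + 2 + 2 + 2 + 7 + 8) / 6 = 25/6 = 4.1667

Step 2 — sample variances and covariances s[i,j] = (1/(n-1)) · Σ_k (x_{k,i} - mean_i) · (x_{k,j} - mean_j), with n-1 = 5:
  s[U,U] = ((3)·(3) + (0)·(0) + (-1)·(-1) + (-2)·(-2) + (3)·(3) + (-3)·(-3)) / 5 = 32/5 = 6.4
  s[U,V] = ((3)·(4.1667) + (0)·(2.1667) + (-1)·(-0.8333) + (-2)·(-2.8333) + (3)·(-1.8333) + (-3)·(-0.8333)) / 5 = 16/5 = 3.2
  s[U,W] = ((3)·(-0.1667) + (0)·(-2.1667) + (-1)·(-2.1667) + (-2)·(-2.1667) + (3)·(2.8333) + (-3)·(3.8333)) / 5 = 3/5 = 0.6
  s[V,V] = ((4.1667)·(4.1667) + (2.1667)·(2.1667) + (-0.8333)·(-0.8333) + (-2.8333)·(-2.8333) + (-1.8333)·(-1.8333) + (-0.8333)·(-0.8333)) / 5 = 34.8333/5 = 6.9667
  s[V,W] = ((4.1667)·(-0.1667) + (2.1667)·(-2.1667) + (-0.8333)·(-2.1667) + (-2.8333)·(-2.1667) + (-1.8333)·(2.8333) + (-0.8333)·(3.8333)) / 5 = -5.8333/5 = -1.1667
  s[W,W] = ((-0.1667)·(-0.1667) + (-2.1667)·(-2.1667) + (-2.1667)·(-2.1667) + (-2.1667)·(-2.1667) + (2.8333)·(2.8333) + (3.8333)·(3.8333)) / 5 = 36.8333/5 = 7.3667
  Sample standard deviations s_i = √(s[i,i]):
  s(U) = √(6.4) = 2.5298
  s(V) = √(6.9667) = 2.6394
  s(W) = √(7.3667) = 2.7142

Step 3 — r_{ij} = s_{ij} / (s_i · s_j):
  r[U,U] = 1 (diagonal).
  r[U,V] = 3.2 / (2.5298 · 2.6394) = 3.2 / 6.6773 = 0.4792
  r[U,W] = 0.6 / (2.5298 · 2.7142) = 0.6 / 6.8663 = 0.0874
  r[V,V] = 1 (diagonal).
  r[V,W] = -1.1667 / (2.6394 · 2.7142) = -1.1667 / 7.1639 = -0.1629
  r[W,W] = 1 (diagonal).

R is symmetric with unit diagonal. Assembling:

R = [[1, 0.4792, 0.0874],
 [0.4792, 1, -0.1629],
 [0.0874, -0.1629, 1]]


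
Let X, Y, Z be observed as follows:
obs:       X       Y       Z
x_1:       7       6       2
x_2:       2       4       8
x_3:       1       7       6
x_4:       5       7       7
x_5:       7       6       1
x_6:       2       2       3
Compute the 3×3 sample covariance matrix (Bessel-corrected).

Step 1 — column means:
  mean(X) = (7 + 2 + 1 + 5 + 7 + 2) / 6 = 24/6 = 4
  mean(Y) = (6 + 4 + 7 + 7 + 6 + 2) / 6 = 32/6 = 5.3333
  mean(Z) = (2 + 8 + 6 + 7 + 1 + 3) / 6 = 27/6 = 4.5

Step 2 — sample covariance S[i,j] = (1/(n-1)) · Σ_k (x_{k,i} - mean_i) · (x_{k,j} - mean_j), with n-1 = 5.
  S[X,X] = ((3)·(3) + (-2)·(-2) + (-3)·(-3) + (1)·(1) + (3)·(3) + (-2)·(-2)) / 5 = 36/5 = 7.2
  S[X,Y] = ((3)·(0.6667) + (-2)·(-1.3333) + (-3)·(1.6667) + (1)·(1.6667) + (3)·(0.6667) + (-2)·(-3.3333)) / 5 = 10/5 = 2
  S[X,Z] = ((3)·(-2.5) + (-2)·(3.5) + (-3)·(1.5) + (1)·(2.5) + (3)·(-3.5) + (-2)·(-1.5)) / 5 = -24/5 = -4.8
  S[Y,Y] = ((0.6667)·(0.6667) + (-1.3333)·(-1.3333) + (1.6667)·(1.6667) + (1.6667)·(1.6667) + (0.6667)·(0.6667) + (-3.3333)·(-3.3333)) / 5 = 19.3333/5 = 3.8667
  S[Y,Z] = ((0.6667)·(-2.5) + (-1.3333)·(3.5) + (1.6667)·(1.5) + (1.6667)·(2.5) + (0.6667)·(-3.5) + (-3.3333)·(-1.5)) / 5 = 3/5 = 0.6
  S[Z,Z] = ((-2.5)·(-2.5) + (3.5)·(3.5) + (1.5)·(1.5) + (2.5)·(2.5) + (-3.5)·(-3.5) + (-1.5)·(-1.5)) / 5 = 41.5/5 = 8.3

S is symmetric (S[j,i] = S[i,j]). Assembling:

S = [[7.2, 2, -4.8],
 [2, 3.8667, 0.6],
 [-4.8, 0.6, 8.3]]


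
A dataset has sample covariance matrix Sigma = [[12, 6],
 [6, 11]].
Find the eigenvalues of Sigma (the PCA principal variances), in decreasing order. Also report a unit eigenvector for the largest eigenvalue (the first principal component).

Step 1 — characteristic polynomial of 2×2 Sigma:
  det(Sigma - λI) = λ² - trace · λ + det = 0.
  trace = 12 + 11 = 23, det = 12·11 - (6)² = 96.
Step 2 — discriminant:
  Δ = trace² - 4·det = 529 - 384 = 145.
Step 3 — eigenvalues:
  λ = (trace ± √Δ)/2 = (23 ± 12.0416)/2,
  λ_1 = 17.5208,  λ_2 = 5.4792.

Step 4 — unit eigenvector for λ_1: solve (Sigma - λ_1 I)v = 0. First row:
  (12 - 17.5208)·v_x + (6)·v_y = 0, i.e. (-5.5208)·v_x + (6)·v_y = 0,
  so v ∝ (b, λ_1 - a) = (6, 5.5208) = u.
  ||u|| = √((6)² + (5.5208)²) = √(66.4792) ≈ 8.1535,
  v_1 = u/||u|| ≈ (0.7359, 0.6771) (||v_1|| = 1).

λ_1 = 17.5208,  λ_2 = 5.4792;  v_1 ≈ (0.7359, 0.6771)


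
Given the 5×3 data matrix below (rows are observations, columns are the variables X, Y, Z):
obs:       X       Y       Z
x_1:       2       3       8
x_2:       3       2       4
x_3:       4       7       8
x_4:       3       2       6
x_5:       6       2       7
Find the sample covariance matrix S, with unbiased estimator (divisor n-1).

Step 1 — column means:
  mean(X) = (2 + 3 + 4 + 3 + 6) / 5 = 18/5 = 3.6
  mean(Y) = (3 + 2 + 7 + 2 + 2) / 5 = 16/5 = 3.2
  mean(Z) = (8 + 4 + 8 + 6 + 7) / 5 = 33/5 = 6.6

Step 2 — sample covariance S[i,j] = (1/(n-1)) · Σ_k (x_{k,i} - mean_i) · (x_{k,j} - mean_j), with n-1 = 4.
  S[X,X] = ((-1.6)·(-1.6) + (-0.6)·(-0.6) + (0.4)·(0.4) + (-0.6)·(-0.6) + (2.4)·(2.4)) / 4 = 9.2/4 = 2.3
  S[X,Y] = ((-1.6)·(-0.2) + (-0.6)·(-1.2) + (0.4)·(3.8) + (-0.6)·(-1.2) + (2.4)·(-1.2)) / 4 = 0.4/4 = 0.1
  S[X,Z] = ((-1.6)·(1.4) + (-0.6)·(-2.6) + (0.4)·(1.4) + (-0.6)·(-0.6) + (2.4)·(0.4)) / 4 = 1.2/4 = 0.3
  S[Y,Y] = ((-0.2)·(-0.2) + (-1.2)·(-1.2) + (3.8)·(3.8) + (-1.2)·(-1.2) + (-1.2)·(-1.2)) / 4 = 18.8/4 = 4.7
  S[Y,Z] = ((-0.2)·(1.4) + (-1.2)·(-2.6) + (3.8)·(1.4) + (-1.2)·(-0.6) + (-1.2)·(0.4)) / 4 = 8.4/4 = 2.1
  S[Z,Z] = ((1.4)·(1.4) + (-2.6)·(-2.6) + (1.4)·(1.4) + (-0.6)·(-0.6) + (0.4)·(0.4)) / 4 = 11.2/4 = 2.8

S is symmetric (S[j,i] = S[i,j]). Assembling:

S = [[2.3, 0.1, 0.3],
 [0.1, 4.7, 2.1],
 [0.3, 2.1, 2.8]]


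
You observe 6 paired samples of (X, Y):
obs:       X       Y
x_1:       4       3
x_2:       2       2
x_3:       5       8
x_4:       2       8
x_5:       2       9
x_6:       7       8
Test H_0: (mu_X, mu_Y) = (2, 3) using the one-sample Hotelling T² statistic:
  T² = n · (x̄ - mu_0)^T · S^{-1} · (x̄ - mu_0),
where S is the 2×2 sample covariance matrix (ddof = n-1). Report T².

Step 1 — sample mean vector:
  mean(X) = (4 + 2 + 5 + 2 + 2 + 7) / 6 = 22/6 = 3.6667
  mean(Y) = (3 + 2 + 8 + 8 + 9 + 8) / 6 = 38/6 = 6.3333
  x̄ = (3.6667, 6.3333),  deviation x̄ - mu_0 = (3.6667, 6.3333) - (2, 3) = (1.6667, 3.3333).

Step 2 — sample covariance matrix, S[i,j] = (1/(n-1)) · Σ_k (x_{k,i} - mean_i) · (x_{k,j} - mean_j), divisor n-1 = 5:
  S[X,X] = ((0.3333)·(0.3333) + (-1.6667)·(-1.6667) + (1.3333)·(1.3333) + (-1.6667)·(-1.6667) + (-1.6667)·(-1.6667) + (3.3333)·(3.3333)) / 5 = 21.3333/5 = 4.2667
  S[X,Y] = ((0.3333)·(-3.3333) + (-1.6667)·(-4.3333) + (1.3333)·(1.6667) + (-1.6667)·(1.6667) + (-1.6667)·(2.6667) + (3.3333)·(1.6667)) / 5 = 6.6667/5 = 1.3333
  S[Y,Y] = ((-3.3333)·(-3.3333) + (-4.3333)·(-4.3333) + (1.6667)·(1.6667) + (1.6667)·(1.6667) + (2.6667)·(2.6667) + (1.6667)·(1.6667)) / 5 = 45.3333/5 = 9.0667
  S = [[4.2667, 1.3333],
 [1.3333, 9.0667]].

Step 3 — invert S. det(S) = 4.2667·9.0667 - (1.3333)² = 36.9067.
  S^{-1} = (1/det) · [[d, -b], [-b, a]] = [[0.2457, -0.0361],
 [-0.0361, 0.1156]].

Step 4 — quadratic form (x̄ - mu_0)^T · S^{-1} · (x̄ - mu_0):
  S^{-1} · (x̄ - mu_0) = (0.289, 0.3251),
  (x̄ - mu_0)^T · [...] = (1.6667)·(0.289) + (3.3333)·(0.3251) = 1.5655.

Step 5 — scale by n: T² = 6 · 1.5655 = 9.3931.

T² ≈ 9.3931


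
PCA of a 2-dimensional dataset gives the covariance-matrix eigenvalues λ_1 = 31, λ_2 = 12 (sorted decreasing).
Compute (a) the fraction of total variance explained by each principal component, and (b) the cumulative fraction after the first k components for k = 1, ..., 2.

Step 1 — total variance = trace(Sigma) = Σ λ_i = 31 + 12 = 43.

Step 2 — fraction explained by component i = λ_i / Σ λ:
  PC1: 31/43 = 0.7209
  PC2: 12/43 = 0.2791

Step 3 — cumulative fraction after k components = (λ_1 + ... + λ_k) / Σ λ:
  k = 1: 31/43 = 0.7209
  k = 2: (31 + 12)/43 = 43/43 = 1

Summary (fraction, with percent):

explained: PC1 0.7209 (72.09%), PC2 0.2791 (27.91%);  cumulative: 0.7209, 1


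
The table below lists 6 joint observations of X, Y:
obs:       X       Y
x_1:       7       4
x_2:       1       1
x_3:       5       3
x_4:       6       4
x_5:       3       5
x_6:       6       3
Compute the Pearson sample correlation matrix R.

Step 1 — column means:
  mean(X) = (7 + 1 + 5 + 6 + 3 + 6) / 6 = 28/6 = 4.6667
  mean(Y) = (4 + 1 + 3 + 4 + 5 + 3) / 6 = 20/6 = 3.3333

Step 2 — sample variances and covariances s[i,j] = (1/(n-1)) · Σ_k (x_{k,i} - mean_i) · (x_{k,j} - mean_j), with n-1 = 5:
  s[X,X] = ((2.3333)·(2.3333) + (-3.6667)·(-3.6667) + (0.3333)·(0.3333) + (1.3333)·(1.3333) + (-1.6667)·(-1.6667) + (1.3333)·(1.3333)) / 5 = 25.3333/5 = 5.0667
  s[X,Y] = ((2.3333)·(0.6667) + (-3.6667)·(-2.3333) + (0.3333)·(-0.3333) + (1.3333)·(0.6667) + (-1.6667)·(1.6667) + (1.3333)·(-0.3333)) / 5 = 7.6667/5 = 1.5333
  s[Y,Y] = ((0.6667)·(0.6667) + (-2.3333)·(-2.3333) + (-0.3333)·(-0.3333) + (0.6667)·(0.6667) + (1.6667)·(1.6667) + (-0.3333)·(-0.3333)) / 5 = 9.3333/5 = 1.8667
  Sample standard deviations s_i = √(s[i,i]):
  s(X) = √(5.0667) = 2.2509
  s(Y) = √(1.8667) = 1.3663

Step 3 — r_{ij} = s_{ij} / (s_i · s_j):
  r[X,X] = 1 (diagonal).
  r[X,Y] = 1.5333 / (2.2509 · 1.3663) = 1.5333 / 3.0754 = 0.4986
  r[Y,Y] = 1 (diagonal).

R is symmetric with unit diagonal. Assembling:

R = [[1, 0.4986],
 [0.4986, 1]]


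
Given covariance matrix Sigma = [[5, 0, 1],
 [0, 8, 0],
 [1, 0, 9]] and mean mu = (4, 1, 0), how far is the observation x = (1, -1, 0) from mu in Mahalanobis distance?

Step 1 — centre the observation: (x - mu) = (-3, -2, 0).

Step 2 — invert Sigma (cofactor / det for 3×3, or solve directly):
  Sigma^{-1} = [[0.2045, 0, -0.0227],
 [0, 0.125, 0],
 [-0.0227, 0, 0.1136]].

Step 3 — form the quadratic (x - mu)^T · Sigma^{-1} · (x - mu):
  Sigma^{-1} · (x - mu) = (-0.6136, -0.25, 0.0682).
  (x - mu)^T · [Sigma^{-1} · (x - mu)] = (-3)·(-0.6136) + (-2)·(-0.25) + (0)·(0.0682) = 2.3409.

Step 4 — take square root: d = √(2.3409) ≈ 1.53.

d(x, mu) = √(2.3409) ≈ 1.53


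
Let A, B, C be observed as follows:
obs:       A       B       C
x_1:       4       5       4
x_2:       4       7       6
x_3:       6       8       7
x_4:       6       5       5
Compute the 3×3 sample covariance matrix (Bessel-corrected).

Step 1 — column means:
  mean(A) = (4 + 4 + 6 + 6) / 4 = 20/4 = 5
  mean(B) = (5 + 7 + 8 + 5) / 4 = 25/4 = 6.25
  mean(C) = (4 + 6 + 7 + 5) / 4 = 22/4 = 5.5

Step 2 — sample covariance S[i,j] = (1/(n-1)) · Σ_k (x_{k,i} - mean_i) · (x_{k,j} - mean_j), with n-1 = 3.
  S[A,A] = ((-1)·(-1) + (-1)·(-1) + (1)·(1) + (1)·(1)) / 3 = 4/3 = 1.3333
  S[A,B] = ((-1)·(-1.25) + (-1)·(0.75) + (1)·(1.75) + (1)·(-1.25)) / 3 = 1/3 = 0.3333
  S[A,C] = ((-1)·(-1.5) + (-1)·(0.5) + (1)·(1.5) + (1)·(-0.5)) / 3 = 2/3 = 0.6667
  S[B,B] = ((-1.25)·(-1.25) + (0.75)·(0.75) + (1.75)·(1.75) + (-1.25)·(-1.25)) / 3 = 6.75/3 = 2.25
  S[B,C] = ((-1.25)·(-1.5) + (0.75)·(0.5) + (1.75)·(1.5) + (-1.25)·(-0.5)) / 3 = 5.5/3 = 1.8333
  S[C,C] = ((-1.5)·(-1.5) + (0.5)·(0.5) + (1.5)·(1.5) + (-0.5)·(-0.5)) / 3 = 5/3 = 1.6667

S is symmetric (S[j,i] = S[i,j]). Assembling:

S = [[1.3333, 0.3333, 0.6667],
 [0.3333, 2.25, 1.8333],
 [0.6667, 1.8333, 1.6667]]


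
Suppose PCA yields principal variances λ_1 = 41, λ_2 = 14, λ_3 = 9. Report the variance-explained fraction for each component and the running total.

Step 1 — total variance = trace(Sigma) = Σ λ_i = 41 + 14 + 9 = 64.

Step 2 — fraction explained by component i = λ_i / Σ λ:
  PC1: 41/64 = 0.6406
  PC2: 14/64 = 0.2188
  PC3: 9/64 = 0.1406

Step 3 — cumulative fraction after k components = (λ_1 + ... + λ_k) / Σ λ:
  k = 1: 41/64 = 0.6406
  k = 2: (41 + 14)/64 = 55/64 = 0.8594
  k = 3: (41 + 14 + 9)/64 = 64/64 = 1

Summary (fraction, with percent):

explained: PC1 0.6406 (64.06%), PC2 0.2188 (21.88%), PC3 0.1406 (14.06%);  cumulative: 0.6406, 0.8594, 1


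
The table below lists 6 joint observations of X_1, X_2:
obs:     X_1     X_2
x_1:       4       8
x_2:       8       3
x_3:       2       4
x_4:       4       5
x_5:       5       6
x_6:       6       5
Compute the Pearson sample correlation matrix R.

Step 1 — column means:
  mean(X_1) = (4 + 8 + 2 + 4 + 5 + 6) / 6 = 29/6 = 4.8333
  mean(X_2) = (8 + 3 + 4 + 5 + 6 + 5) / 6 = 31/6 = 5.1667

Step 2 — sample variances and covariances s[i,j] = (1/(n-1)) · Σ_k (x_{k,i} - mean_i) · (x_{k,j} - mean_j), with n-1 = 5:
  s[X_1,X_1] = ((-0.8333)·(-0.8333) + (3.1667)·(3.1667) + (-2.8333)·(-2.8333) + (-0.8333)·(-0.8333) + (0.1667)·(0.1667) + (1.1667)·(1.1667)) / 5 = 20.8333/5 = 4.1667
  s[X_1,X_2] = ((-0.8333)·(2.8333) + (3.1667)·(-2.1667) + (-2.8333)·(-1.1667) + (-0.8333)·(-0.1667) + (0.1667)·(0.8333) + (1.1667)·(-0.1667)) / 5 = -5.8333/5 = -1.1667
  s[X_2,X_2] = ((2.8333)·(2.8333) + (-2.1667)·(-2.1667) + (-1.1667)·(-1.1667) + (-0.1667)·(-0.1667) + (0.8333)·(0.8333) + (-0.1667)·(-0.1667)) / 5 = 14.8333/5 = 2.9667
  Sample standard deviations s_i = √(s[i,i]):
  s(X_1) = √(4.1667) = 2.0412
  s(X_2) = √(2.9667) = 1.7224

Step 3 — r_{ij} = s_{ij} / (s_i · s_j):
  r[X_1,X_1] = 1 (diagonal).
  r[X_1,X_2] = -1.1667 / (2.0412 · 1.7224) = -1.1667 / 3.5158 = -0.3318
  r[X_2,X_2] = 1 (diagonal).

R is symmetric with unit diagonal. Assembling:

R = [[1, -0.3318],
 [-0.3318, 1]]


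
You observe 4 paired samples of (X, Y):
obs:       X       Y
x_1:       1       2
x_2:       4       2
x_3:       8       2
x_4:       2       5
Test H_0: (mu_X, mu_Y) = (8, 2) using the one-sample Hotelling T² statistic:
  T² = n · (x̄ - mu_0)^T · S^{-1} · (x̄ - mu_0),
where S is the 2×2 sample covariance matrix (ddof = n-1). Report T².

Step 1 — sample mean vector:
  mean(X) = (1 + 4 + 8 + 2) / 4 = 15/4 = 3.75
  mean(Y) = (2 + 2 + 2 + 5) / 4 = 11/4 = 2.75
  x̄ = (3.75, 2.75),  deviation x̄ - mu_0 = (3.75, 2.75) - (8, 2) = (-4.25, 0.75).

Step 2 — sample covariance matrix, S[i,j] = (1/(n-1)) · Σ_k (x_{k,i} - mean_i) · (x_{k,j} - mean_j), divisor n-1 = 3:
  S[X,X] = ((-2.75)·(-2.75) + (0.25)·(0.25) + (4.25)·(4.25) + (-1.75)·(-1.75)) / 3 = 28.75/3 = 9.5833
  S[X,Y] = ((-2.75)·(-0.75) + (0.25)·(-0.75) + (4.25)·(-0.75) + (-1.75)·(2.25)) / 3 = -5.25/3 = -1.75
  S[Y,Y] = ((-0.75)·(-0.75) + (-0.75)·(-0.75) + (-0.75)·(-0.75) + (2.25)·(2.25)) / 3 = 6.75/3 = 2.25
  S = [[9.5833, -1.75],
 [-1.75, 2.25]].

Step 3 — invert S. det(S) = 9.5833·2.25 - (-1.75)² = 18.5.
  S^{-1} = (1/det) · [[d, -b], [-b, a]] = [[0.1216, 0.0946],
 [0.0946, 0.518]].

Step 4 — quadratic form (x̄ - mu_0)^T · S^{-1} · (x̄ - mu_0):
  S^{-1} · (x̄ - mu_0) = (-0.4459, -0.0135),
  (x̄ - mu_0)^T · [...] = (-4.25)·(-0.4459) + (0.75)·(-0.0135) = 1.8851.

Step 5 — scale by n: T² = 4 · 1.8851 = 7.5405.

T² ≈ 7.5405
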